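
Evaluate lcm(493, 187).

gcd first: 493 = 2·187 + 119; 187 = 1·119 + 68; 119 = 1·68 + 51; 68 = 1·51 + 17; 51 = 3·17 + 0 → gcd = 17
lcm = 493·187/gcd = 92191/17 = 5423

5423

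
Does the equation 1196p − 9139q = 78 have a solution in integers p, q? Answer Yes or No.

Yes

gcd(1196, 9139): 9139 = 7·1196 + 767; 1196 = 1·767 + 429; 767 = 1·429 + 338; 429 = 1·338 + 91; 338 = 3·91 + 65; 91 = 1·65 + 26; 65 = 2·26 + 13; 26 = 2·13 + 0 → 13
13 divides 78, so a solution exists.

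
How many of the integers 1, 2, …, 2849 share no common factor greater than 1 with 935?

1950

Prime factors of 935: 5, 11, 17. Count integers ≤ 2849 divisible by none of them.
By inclusion–exclusion: 2849 − ⌊2849/5⌋ − ⌊2849/11⌋ − ⌊2849/17⌋ + ⌊2849/55⌋ + ⌊2849/85⌋ + ⌊2849/187⌋ − ⌊2849/935⌋ = 1950.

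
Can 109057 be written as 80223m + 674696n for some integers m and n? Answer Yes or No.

No

gcd(80223, 674696): 674696 = 8·80223 + 32912; 80223 = 2·32912 + 14399; 32912 = 2·14399 + 4114; 14399 = 3·4114 + 2057; 4114 = 2·2057 + 0 → 2057
2057 does not divide 109057, so a solution does not exist.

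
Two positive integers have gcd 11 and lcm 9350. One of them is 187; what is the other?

a·b = gcd·lcm = 11·9350 = 102850, so b = 102850/187 = 550.

550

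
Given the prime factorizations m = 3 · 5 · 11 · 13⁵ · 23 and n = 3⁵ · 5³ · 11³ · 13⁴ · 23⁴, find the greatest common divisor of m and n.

108388995

min exponent per shared prime: 3 · 5 · 11 · 13⁴ · 23 = 108388995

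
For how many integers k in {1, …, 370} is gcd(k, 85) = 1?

85 = 5·17. Inclusion–exclusion on these primes:
370 − ⌊370/5⌋ − ⌊370/17⌋ + ⌊370/85⌋ = 279

279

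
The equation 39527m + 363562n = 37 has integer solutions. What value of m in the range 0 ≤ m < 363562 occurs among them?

Euclid: 363562 = 9·39527 + 7819; 39527 = 5·7819 + 432; 7819 = 18·432 + 43; 432 = 10·43 + 2; 43 = 21·2 + 1; 2 = 2·1 + 0 → gcd = 1; 37 = 1·37.
Back-substitution yields 39527·(-177573) + 363562·(19306) = 1, so one solution is m = -177573·37 = -6570201, n = 19306·37 = 714322.
Solutions in m differ by 363562/1 = 363562; the one in [0, 363562) is -6570201 mod 363562 = 337477.

337477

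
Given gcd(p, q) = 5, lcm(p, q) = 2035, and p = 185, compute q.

p·q = gcd·lcm = 5·2035 = 10175, so q = 10175/185 = 55.

55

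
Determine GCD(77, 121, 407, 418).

11

gcd(77, 121): 121 = 1·77 + 44; 77 = 1·44 + 33; 44 = 1·33 + 11; 33 = 3·11 + 0 → 11
gcd(11, 407): 407 = 37·11 + 0 → 11
gcd(11, 418): 418 = 38·11 + 0 → 11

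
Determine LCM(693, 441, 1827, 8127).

lcm(693, 441) = 693·441/gcd = 305613/63 = 4851
lcm(4851, 1827) = 4851·1827/gcd = 8862777/63 = 140679
lcm(140679, 8127) = 140679·8127/gcd = 1143298233/63 = 18147591

18147591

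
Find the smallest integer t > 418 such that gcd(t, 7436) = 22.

462

Multiples of 22 above 418: 22·20, 22·21, … . Need the cofactor coprime to 7436/22 = 338.
Checking s = 20, 21, … the first with gcd(s, 338) = 1 is s = 21, giving 462.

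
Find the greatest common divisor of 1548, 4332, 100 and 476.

gcd(1548, 4332): 4332 = 2·1548 + 1236; 1548 = 1·1236 + 312; 1236 = 3·312 + 300; 312 = 1·300 + 12; 300 = 25·12 + 0 → 12
gcd(12, 100): 100 = 8·12 + 4; 12 = 3·4 + 0 → 4
gcd(4, 476): 476 = 119·4 + 0 → 4

4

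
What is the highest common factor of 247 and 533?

13

Euclid: 533 = 2·247 + 39; 247 = 6·39 + 13; 39 = 3·13 + 0. Last nonzero remainder: 13.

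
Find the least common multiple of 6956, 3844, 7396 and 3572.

234840757796

6956 = 2² · 37 · 47; 3844 = 2² · 31²; 7396 = 2² · 43²; 3572 = 2² · 19 · 47
lcm takes max exponent of each prime: 2² · 19 · 31² · 37 · 43² · 47 = 234840757796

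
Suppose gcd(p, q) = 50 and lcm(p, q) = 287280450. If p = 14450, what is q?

p·q = gcd·lcm = 50·287280450 = 14364022500, so q = 14364022500/14450 = 994050.

994050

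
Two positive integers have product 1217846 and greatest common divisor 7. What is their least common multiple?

173978

For any two positive integers, gcd × lcm equals their product. Hence lcm = 1217846 / 7 = 173978.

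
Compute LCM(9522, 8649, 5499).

5591042262

lcm(9522, 8649) = 9522·8649/gcd = 82355778/9 = 9150642
lcm(9150642, 5499) = 9150642·5499/gcd = 50319380358/9 = 5591042262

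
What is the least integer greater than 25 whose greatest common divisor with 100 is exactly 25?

75

Multiples of 25 above 25: 25·2, 25·3, … . Need the cofactor coprime to 100/25 = 4.
Checking s = 2, 3, … the first with gcd(s, 4) = 1 is s = 3, giving 75.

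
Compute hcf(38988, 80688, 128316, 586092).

12

38988 = 2² · 3³ · 19²; 80688 = 2⁴ · 3 · 41²; 128316 = 2² · 3 · 17² · 37; 586092 = 2² · 3 · 13² · 17²
gcd takes min exponent of each prime: 2² · 3 = 12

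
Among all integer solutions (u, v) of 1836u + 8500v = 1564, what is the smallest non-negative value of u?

24

Reduce mod 8500: 1836u ≡ 1564 (mod 8500). With g = gcd(1836, 8500) = 68 dividing 1564, divide through: 27u ≡ 23 (mod 125).
Since gcd(27, 125) = 1, u ≡ 23·(27)⁻¹ ≡ 24 (mod 125). Smallest non-negative: 24.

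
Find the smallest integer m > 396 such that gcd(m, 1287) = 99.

Multiples of 99 above 396: 99·5, 99·6, … . Need the cofactor coprime to 1287/99 = 13.
Checking s = 5, 6, … the first with gcd(s, 13) = 1 is s = 5, giving 495.

495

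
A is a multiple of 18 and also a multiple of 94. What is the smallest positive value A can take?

846

gcd first: 94 = 5·18 + 4; 18 = 4·4 + 2; 4 = 2·2 + 0 → gcd = 2
lcm = 18·94/gcd = 1692/2 = 846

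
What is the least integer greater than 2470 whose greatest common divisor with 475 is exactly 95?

2565

475 = 95·5. Any a with gcd(a, 475) = 95 is a multiple of 95, say 95s, with s coprime to 5.
Need s > 2470/95, so s ≥ 27. First s ≥ 27 with gcd(s, 5) = 1 is s = 27. Thus a = 95·27 = 2565.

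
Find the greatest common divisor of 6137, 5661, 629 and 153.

17

6137 = 17 · 19²; 5661 = 3² · 17 · 37; 629 = 17 · 37; 153 = 3² · 17
gcd takes min exponent of each prime: 17 = 17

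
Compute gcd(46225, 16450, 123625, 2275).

gcd(46225, 16450): 46225 = 2·16450 + 13325; 16450 = 1·13325 + 3125; 13325 = 4·3125 + 825; 3125 = 3·825 + 650; 825 = 1·650 + 175; 650 = 3·175 + 125; 175 = 1·125 + 50; 125 = 2·50 + 25; 50 = 2·25 + 0 → 25
gcd(25, 123625): 123625 = 4945·25 + 0 → 25
gcd(25, 2275): 2275 = 91·25 + 0 → 25

25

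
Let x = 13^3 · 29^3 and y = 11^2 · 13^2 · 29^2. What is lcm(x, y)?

6483498593

max exponent per prime: 11^2 · 13^3 · 29^3 = 6483498593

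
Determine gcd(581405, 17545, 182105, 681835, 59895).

605

gcd(581405, 17545): 581405 = 33·17545 + 2420; 17545 = 7·2420 + 605; 2420 = 4·605 + 0 → 605
gcd(605, 182105): 182105 = 301·605 + 0 → 605
gcd(605, 681835): 681835 = 1127·605 + 0 → 605
gcd(605, 59895): 59895 = 99·605 + 0 → 605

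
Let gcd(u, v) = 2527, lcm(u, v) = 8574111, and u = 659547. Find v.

32851

u·v = gcd·lcm = 2527·8574111 = 21666778497, so v = 21666778497/659547 = 32851.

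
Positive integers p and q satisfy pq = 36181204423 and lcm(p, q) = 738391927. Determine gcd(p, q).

49

From gcd × lcm = pq: gcd = 36181204423 / 738391927 = 49.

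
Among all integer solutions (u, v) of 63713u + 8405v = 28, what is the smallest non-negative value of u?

Reduce mod 8405: 63713u ≡ 28 (mod 8405). With g = gcd(63713, 8405) = 1 dividing 28, divide through: 63713u ≡ 28 (mod 8405).
Since gcd(63713, 8405) = 1, u ≡ 28·(63713)⁻¹ ≡ 7926 (mod 8405). Smallest non-negative: 7926.

7926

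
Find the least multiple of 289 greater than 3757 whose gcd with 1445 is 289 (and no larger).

Multiples of 289 above 3757: 289·14, 289·15, … . Need the cofactor coprime to 1445/289 = 5.
Checking s = 14, 15, … the first with gcd(s, 5) = 1 is s = 14, giving 4046.

4046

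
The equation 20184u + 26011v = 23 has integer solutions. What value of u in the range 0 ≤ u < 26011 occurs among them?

5004

Euclid: 26011 = 1·20184 + 5827; 20184 = 3·5827 + 2703; 5827 = 2·2703 + 421; 2703 = 6·421 + 177; 421 = 2·177 + 67; 177 = 2·67 + 43; 67 = 1·43 + 24; 43 = 1·24 + 19; 24 = 1·19 + 5; 19 = 3·5 + 4; 5 = 1·4 + 1; 4 = 4·1 + 0 → gcd = 1; 23 = 1·23.
Back-substitution yields 20184·(-5437) + 26011·(4219) = 1, so one solution is u = -5437·23 = -125051, v = 4219·23 = 97037.
Solutions in u differ by 26011/1 = 26011; the one in [0, 26011) is -125051 mod 26011 = 5004.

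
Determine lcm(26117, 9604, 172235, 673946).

9518321323420

lcm(26117, 9604) = 26117·9604/gcd = 250827668/49 = 5118932
lcm(5118932, 172235) = 5118932·172235/gcd = 881659253020/49 = 17993045980
lcm(17993045980, 673946) = 17993045980·673946/gcd = 12126341366037080/1274 = 9518321323420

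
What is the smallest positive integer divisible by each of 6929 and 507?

6929 = 13² · 41; 507 = 3 · 13²
max exponents: 3 · 13² · 41 = 20787

20787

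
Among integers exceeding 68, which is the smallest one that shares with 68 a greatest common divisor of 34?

gcd(x, 68) = 34 forces 34 | x; write x = 34s. Then gcd(34s, 34·2) = 34·gcd(s, 2), so need gcd(s, 2) = 1.
34s > 68 gives s ≥ 3. The least s ≥ 3 coprime to 2 is 3, so x = 34·3 = 102.

102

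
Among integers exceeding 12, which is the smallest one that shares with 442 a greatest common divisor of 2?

14

Multiples of 2 above 12: 2·7, 2·8, … . Need the cofactor coprime to 442/2 = 221.
Checking s = 7, 8, … the first with gcd(s, 221) = 1 is s = 7, giving 14.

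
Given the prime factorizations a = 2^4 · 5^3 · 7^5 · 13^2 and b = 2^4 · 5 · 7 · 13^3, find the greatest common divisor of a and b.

94640

min exponent per shared prime: 2^4 · 5 · 7 · 13^2 = 94640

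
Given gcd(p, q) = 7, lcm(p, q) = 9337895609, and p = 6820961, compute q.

9583

p·q = gcd·lcm = 7·9337895609 = 65365269263, so q = 65365269263/6820961 = 9583.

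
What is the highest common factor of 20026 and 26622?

34

Euclid: 26622 = 1·20026 + 6596; 20026 = 3·6596 + 238; 6596 = 27·238 + 170; 238 = 1·170 + 68; 170 = 2·68 + 34; 68 = 2·34 + 0. Last nonzero remainder: 34.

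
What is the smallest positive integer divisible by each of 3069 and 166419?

3069 = 3² · 11 · 31; 166419 = 3² · 11 · 41²
max exponents: 3² · 11 · 31 · 41² = 5158989

5158989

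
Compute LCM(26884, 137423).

gcd first: 137423 = 5·26884 + 3003; 26884 = 8·3003 + 2860; 3003 = 1·2860 + 143; 2860 = 20·143 + 0 → gcd = 143
lcm = 26884·137423/gcd = 3694479932/143 = 25835524

25835524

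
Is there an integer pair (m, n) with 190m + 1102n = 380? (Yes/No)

Yes

By Bézout, 190m + 1102n = 380 has integer solutions iff gcd(190, 1102) | 380.
Euclid: 1102 = 5·190 + 152; 190 = 1·152 + 38; 152 = 4·38 + 0. gcd = 38; 380 mod 38 = 0. Yes.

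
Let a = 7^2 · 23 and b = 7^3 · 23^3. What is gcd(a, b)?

min exponent per shared prime: 7^2 · 23 = 1127

1127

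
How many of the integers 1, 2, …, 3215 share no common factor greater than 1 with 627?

1846

627 = 3·11·19. Inclusion–exclusion on these primes:
3215 − ⌊3215/3⌋ − ⌊3215/11⌋ − ⌊3215/19⌋ + ⌊3215/33⌋ + ⌊3215/57⌋ + ⌊3215/209⌋ − ⌊3215/627⌋ = 1846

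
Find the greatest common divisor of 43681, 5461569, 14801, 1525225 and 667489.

361

gcd(43681, 5461569): 5461569 = 125·43681 + 1444; 43681 = 30·1444 + 361; 1444 = 4·361 + 0 → 361
gcd(361, 14801): 14801 = 41·361 + 0 → 361
gcd(361, 1525225): 1525225 = 4225·361 + 0 → 361
gcd(361, 667489): 667489 = 1849·361 + 0 → 361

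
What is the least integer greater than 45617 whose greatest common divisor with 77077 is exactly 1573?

47190

gcd(x, 77077) = 1573 forces 1573 | x; write x = 1573s. Then gcd(1573s, 1573·49) = 1573·gcd(s, 49), so need gcd(s, 49) = 1.
1573s > 45617 gives s ≥ 30. The least s ≥ 30 coprime to 49 is 30, so x = 1573·30 = 47190.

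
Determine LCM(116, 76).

116 = 2² · 29; 76 = 2² · 19
max exponents: 2² · 19 · 29 = 2204

2204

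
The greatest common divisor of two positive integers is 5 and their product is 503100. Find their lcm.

gcd·lcm = product, so lcm = 503100/5 = 100620.

100620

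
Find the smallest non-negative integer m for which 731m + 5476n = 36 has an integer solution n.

884

gcd(731, 5476) = 1 (Euclid: 5476 = 7·731 + 359; 731 = 2·359 + 13; 359 = 27·13 + 8; 13 = 1·8 + 5; 8 = 1·5 + 3; 5 = 1·3 + 2; 3 = 1·2 + 1; 2 = 2·1 + 0), and 1 | 36.
Extended Euclid: 731·(-2105) + 5476·(281) = 1. Scale by 36: m₀ = -75780.
General solution m = m₀ + 5476t; reducing mod 5476 gives m = 884 (and n = -118).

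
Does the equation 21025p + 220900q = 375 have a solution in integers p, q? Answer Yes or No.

By Bézout, 21025p + 220900q = 375 has integer solutions iff gcd(21025, 220900) | 375.
Euclid: 220900 = 10·21025 + 10650; 21025 = 1·10650 + 10375; 10650 = 1·10375 + 275; 10375 = 37·275 + 200; 275 = 1·200 + 75; 200 = 2·75 + 50; 75 = 1·50 + 25; 50 = 2·25 + 0. gcd = 25; 375 mod 25 = 0. Yes.

Yes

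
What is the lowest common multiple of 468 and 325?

11700

gcd first: 468 = 1·325 + 143; 325 = 2·143 + 39; 143 = 3·39 + 26; 39 = 1·26 + 13; 26 = 2·13 + 0 → gcd = 13
lcm = 468·325/gcd = 152100/13 = 11700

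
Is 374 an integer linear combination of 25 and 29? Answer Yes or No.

Yes

By Bézout, 25s − 29t = 374 has integer solutions iff gcd(25, 29) | 374.
Euclid: 29 = 1·25 + 4; 25 = 6·4 + 1; 4 = 4·1 + 0. gcd = 1; 374 mod 1 = 0. Yes.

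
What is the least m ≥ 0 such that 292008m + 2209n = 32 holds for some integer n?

2167

Reduce mod 2209: 292008m ≡ 32 (mod 2209). With g = gcd(292008, 2209) = 1 dividing 32, divide through: 292008m ≡ 32 (mod 2209).
Since gcd(292008, 2209) = 1, m ≡ 32·(292008)⁻¹ ≡ 2167 (mod 2209). Smallest non-negative: 2167.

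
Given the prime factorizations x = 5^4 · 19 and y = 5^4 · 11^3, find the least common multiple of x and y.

15805625

max exponent per prime: 5^4 · 11^3 · 19 = 15805625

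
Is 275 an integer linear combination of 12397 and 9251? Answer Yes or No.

Yes

gcd(12397, 9251): 12397 = 1·9251 + 3146; 9251 = 2·3146 + 2959; 3146 = 1·2959 + 187; 2959 = 15·187 + 154; 187 = 1·154 + 33; 154 = 4·33 + 22; 33 = 1·22 + 11; 22 = 2·11 + 0 → 11
11 divides 275, so a solution exists.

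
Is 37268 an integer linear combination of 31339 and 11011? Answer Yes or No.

Yes

By Bézout, 31339s + 11011t = 37268 has integer solutions iff gcd(31339, 11011) | 37268.
Euclid: 31339 = 2·11011 + 9317; 11011 = 1·9317 + 1694; 9317 = 5·1694 + 847; 1694 = 2·847 + 0. gcd = 847; 37268 mod 847 = 0. Yes.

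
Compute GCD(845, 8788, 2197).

845 = 5 · 13²; 8788 = 2² · 13³; 2197 = 13³
gcd takes min exponent of each prime: 13² = 169

169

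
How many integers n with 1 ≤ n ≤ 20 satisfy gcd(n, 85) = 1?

15

85 = 5·17. Inclusion–exclusion on these primes:
20 − ⌊20/5⌋ − ⌊20/17⌋ + ⌊20/85⌋ = 15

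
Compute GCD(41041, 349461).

7

41041 = 7 · 11 · 13 · 41
349461 = 3³ · 7 · 43²
Common: 7 = 7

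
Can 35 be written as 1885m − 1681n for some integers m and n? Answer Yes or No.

Yes

By Bézout, 1885m − 1681n = 35 has integer solutions iff gcd(1885, 1681) | 35.
Euclid: 1885 = 1·1681 + 204; 1681 = 8·204 + 49; 204 = 4·49 + 8; 49 = 6·8 + 1; 8 = 8·1 + 0. gcd = 1; 35 mod 1 = 0. Yes.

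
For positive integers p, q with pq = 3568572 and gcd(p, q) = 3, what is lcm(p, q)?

For any two positive integers, gcd × lcm equals their product. Hence lcm = 3568572 / 3 = 1189524.

1189524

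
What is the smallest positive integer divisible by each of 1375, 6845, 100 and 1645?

lcm(1375, 6845) = 1375·6845/gcd = 9411875/5 = 1882375
lcm(1882375, 100) = 1882375·100/gcd = 188237500/25 = 7529500
lcm(7529500, 1645) = 7529500·1645/gcd = 12386027500/5 = 2477205500

2477205500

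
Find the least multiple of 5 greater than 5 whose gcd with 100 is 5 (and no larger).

gcd(a, 100) = 5 forces 5 | a; write a = 5s. Then gcd(5s, 5·20) = 5·gcd(s, 20), so need gcd(s, 20) = 1.
5s > 5 gives s ≥ 2. The least s ≥ 2 coprime to 20 is 3, so a = 5·3 = 15.

15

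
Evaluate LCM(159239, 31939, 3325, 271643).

1358479851925

159239 = 17² · 19 · 29; 31939 = 19 · 41²; 3325 = 5² · 7 · 19; 271643 = 17 · 19 · 29²
lcm takes max exponent of each prime: 5² · 7 · 17² · 19 · 29² · 41² = 1358479851925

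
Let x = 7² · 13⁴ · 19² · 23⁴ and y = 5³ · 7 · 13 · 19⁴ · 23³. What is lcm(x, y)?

max exponent per prime: 5³ · 7² · 13⁴ · 19⁴ · 23⁴ = 6379773350646366125

6379773350646366125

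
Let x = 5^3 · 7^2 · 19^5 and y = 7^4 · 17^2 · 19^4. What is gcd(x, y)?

min exponent per shared prime: 7^2 · 19^4 = 6385729

6385729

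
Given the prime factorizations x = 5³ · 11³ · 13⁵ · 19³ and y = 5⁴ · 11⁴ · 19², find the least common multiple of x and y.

max exponent per prime: 5⁴ · 11⁴ · 13⁵ · 19³ = 23303884672729375

23303884672729375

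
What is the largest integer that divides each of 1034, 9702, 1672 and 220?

22

gcd(1034, 9702): 9702 = 9·1034 + 396; 1034 = 2·396 + 242; 396 = 1·242 + 154; 242 = 1·154 + 88; 154 = 1·88 + 66; 88 = 1·66 + 22; 66 = 3·22 + 0 → 22
gcd(22, 1672): 1672 = 76·22 + 0 → 22
gcd(22, 220): 220 = 10·22 + 0 → 22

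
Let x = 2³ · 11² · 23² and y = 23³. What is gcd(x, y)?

529

min exponent per shared prime: 23² = 529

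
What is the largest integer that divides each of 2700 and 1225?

Euclid: 2700 = 2·1225 + 250; 1225 = 4·250 + 225; 250 = 1·225 + 25; 225 = 9·25 + 0. Last nonzero remainder: 25.

25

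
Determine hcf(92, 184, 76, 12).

gcd(92, 184): 184 = 2·92 + 0 → 92
gcd(92, 76): 92 = 1·76 + 16; 76 = 4·16 + 12; 16 = 1·12 + 4; 12 = 3·4 + 0 → 4
gcd(4, 12): 12 = 3·4 + 0 → 4

4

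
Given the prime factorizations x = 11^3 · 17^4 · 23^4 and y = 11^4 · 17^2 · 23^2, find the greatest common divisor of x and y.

203484611

min exponent per shared prime: 11^3 · 17^2 · 23^2 = 203484611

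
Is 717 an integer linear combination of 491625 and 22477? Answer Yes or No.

No

By Bézout, 491625s + 22477t = 717 has integer solutions iff gcd(491625, 22477) | 717.
Euclid: 491625 = 21·22477 + 19608; 22477 = 1·19608 + 2869; 19608 = 6·2869 + 2394; 2869 = 1·2394 + 475; 2394 = 5·475 + 19; 475 = 25·19 + 0. gcd = 19; 717 mod 19 = 14. No.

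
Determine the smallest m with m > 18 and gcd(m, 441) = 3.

24

Multiples of 3 above 18: 3·7, 3·8, … . Need the cofactor coprime to 441/3 = 147.
Checking s = 7, 8, … the first with gcd(s, 147) = 1 is s = 8, giving 24.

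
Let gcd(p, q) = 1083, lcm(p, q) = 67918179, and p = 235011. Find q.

Using pq = gcd(p,q)·lcm(p,q) = 1083·67918179 = 73555387857, we get q = 73555387857/235011 = 312987.

312987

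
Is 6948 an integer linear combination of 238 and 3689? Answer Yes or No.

No

gcd(238, 3689): 3689 = 15·238 + 119; 238 = 2·119 + 0 → 119
119 does not divide 6948, so a solution does not exist.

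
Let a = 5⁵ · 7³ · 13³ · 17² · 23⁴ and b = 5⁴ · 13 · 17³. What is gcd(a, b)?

2348125

min exponent per shared prime: 5⁴ · 13 · 17² = 2348125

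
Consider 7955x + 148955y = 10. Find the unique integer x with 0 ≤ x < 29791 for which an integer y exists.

gcd(7955, 148955) = 5 (Euclid: 148955 = 18·7955 + 5765; 7955 = 1·5765 + 2190; 5765 = 2·2190 + 1385; 2190 = 1·1385 + 805; 1385 = 1·805 + 580; 805 = 1·580 + 225; 580 = 2·225 + 130; 225 = 1·130 + 95; 130 = 1·95 + 35; 95 = 2·35 + 25; 35 = 1·25 + 10; 25 = 2·10 + 5; 10 = 2·5 + 0), and 5 | 10.
Extended Euclid: 7955·(12583) + 148955·(-672) = 5. Scale by 2: x₀ = 25166.
General solution x = x₀ + 29791t; reducing mod 29791 gives x = 25166 (and y = -1344).

25166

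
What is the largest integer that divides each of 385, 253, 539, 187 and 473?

385 = 5 · 7 · 11; 253 = 11 · 23; 539 = 7² · 11; 187 = 11 · 17; 473 = 11 · 43
gcd takes min exponent of each prime: 11 = 11

11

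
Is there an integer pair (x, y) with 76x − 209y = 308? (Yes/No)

No

gcd(76, 209): 209 = 2·76 + 57; 76 = 1·57 + 19; 57 = 3·19 + 0 → 19
19 does not divide 308, so a solution does not exist.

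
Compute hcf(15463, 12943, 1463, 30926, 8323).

gcd(15463, 12943): 15463 = 1·12943 + 2520; 12943 = 5·2520 + 343; 2520 = 7·343 + 119; 343 = 2·119 + 105; 119 = 1·105 + 14; 105 = 7·14 + 7; 14 = 2·7 + 0 → 7
gcd(7, 1463): 1463 = 209·7 + 0 → 7
gcd(7, 30926): 30926 = 4418·7 + 0 → 7
gcd(7, 8323): 8323 = 1189·7 + 0 → 7

7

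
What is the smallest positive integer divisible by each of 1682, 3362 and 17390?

lcm(1682, 3362) = 1682·3362/gcd = 5654884/2 = 2827442
lcm(2827442, 17390) = 2827442·17390/gcd = 49169216380/2 = 24584608190

24584608190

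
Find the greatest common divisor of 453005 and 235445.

Euclid: 453005 = 1·235445 + 217560; 235445 = 1·217560 + 17885; 217560 = 12·17885 + 2940; 17885 = 6·2940 + 245; 2940 = 12·245 + 0. Last nonzero remainder: 245.

245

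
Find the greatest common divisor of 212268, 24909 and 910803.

gcd(212268, 24909): 212268 = 8·24909 + 12996; 24909 = 1·12996 + 11913; 12996 = 1·11913 + 1083; 11913 = 11·1083 + 0 → 1083
gcd(1083, 910803): 910803 = 841·1083 + 0 → 1083

1083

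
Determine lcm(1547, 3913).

66521

1547 = 7 · 13 · 17; 3913 = 7 · 13 · 43
max exponents: 7 · 13 · 17 · 43 = 66521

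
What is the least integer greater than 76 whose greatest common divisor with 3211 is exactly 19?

95

gcd(a, 3211) = 19 forces 19 | a; write a = 19s. Then gcd(19s, 19·169) = 19·gcd(s, 169), so need gcd(s, 169) = 1.
19s > 76 gives s ≥ 5. The least s ≥ 5 coprime to 169 is 5, so a = 19·5 = 95.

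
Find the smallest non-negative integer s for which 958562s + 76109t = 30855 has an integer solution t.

36

gcd(958562, 76109) = 2057 (Euclid: 958562 = 12·76109 + 45254; 76109 = 1·45254 + 30855; 45254 = 1·30855 + 14399; 30855 = 2·14399 + 2057; 14399 = 7·2057 + 0), and 2057 | 30855.
Extended Euclid: 958562·(-5) + 76109·(63) = 2057. Scale by 15: s₀ = -75.
General solution s = s₀ + 37k; reducing mod 37 gives s = 36 (and t = -453).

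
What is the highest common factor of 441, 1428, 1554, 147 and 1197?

21

gcd(441, 1428): 1428 = 3·441 + 105; 441 = 4·105 + 21; 105 = 5·21 + 0 → 21
gcd(21, 1554): 1554 = 74·21 + 0 → 21
gcd(21, 147): 147 = 7·21 + 0 → 21
gcd(21, 1197): 1197 = 57·21 + 0 → 21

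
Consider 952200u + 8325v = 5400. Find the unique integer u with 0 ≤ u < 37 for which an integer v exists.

7

Reduce mod 8325: 952200u ≡ 5400 (mod 8325). With g = gcd(952200, 8325) = 225 dividing 5400, divide through: 4232u ≡ 24 (mod 37).
Since gcd(4232, 37) = 1, u ≡ 24·(4232)⁻¹ ≡ 7 (mod 37). Smallest non-negative: 7.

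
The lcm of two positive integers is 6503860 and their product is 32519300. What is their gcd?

gcd·lcm = product, so gcd = 32519300/6503860 = 5.

5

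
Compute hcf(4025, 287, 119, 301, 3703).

7

gcd(4025, 287): 4025 = 14·287 + 7; 287 = 41·7 + 0 → 7
gcd(7, 119): 119 = 17·7 + 0 → 7
gcd(7, 301): 301 = 43·7 + 0 → 7
gcd(7, 3703): 3703 = 529·7 + 0 → 7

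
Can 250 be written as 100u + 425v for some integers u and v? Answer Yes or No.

gcd(100, 425): 425 = 4·100 + 25; 100 = 4·25 + 0 → 25
25 divides 250, so a solution exists.

Yes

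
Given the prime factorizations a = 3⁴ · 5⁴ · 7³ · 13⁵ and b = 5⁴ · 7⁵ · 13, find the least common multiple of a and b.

max exponent per prime: 3⁴ · 5⁴ · 7⁵ · 13⁵ = 315916273456875

315916273456875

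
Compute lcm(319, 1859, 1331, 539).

319638319

319 = 11 · 29; 1859 = 11 · 13²; 1331 = 11³; 539 = 7² · 11
lcm takes max exponent of each prime: 7² · 11³ · 13² · 29 = 319638319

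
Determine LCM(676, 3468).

586092

676 = 2² · 13²; 3468 = 2² · 3 · 17²
max exponents: 2² · 3 · 13² · 17² = 586092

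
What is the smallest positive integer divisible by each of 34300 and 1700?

583100

gcd first: 34300 = 20·1700 + 300; 1700 = 5·300 + 200; 300 = 1·200 + 100; 200 = 2·100 + 0 → gcd = 100
lcm = 34300·1700/gcd = 58310000/100 = 583100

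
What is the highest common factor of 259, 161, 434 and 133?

7

259 = 7 · 37; 161 = 7 · 23; 434 = 2 · 7 · 31; 133 = 7 · 19
gcd takes min exponent of each prime: 7 = 7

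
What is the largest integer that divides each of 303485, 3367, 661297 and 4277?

gcd(303485, 3367): 303485 = 90·3367 + 455; 3367 = 7·455 + 182; 455 = 2·182 + 91; 182 = 2·91 + 0 → 91
gcd(91, 661297): 661297 = 7267·91 + 0 → 91
gcd(91, 4277): 4277 = 47·91 + 0 → 91

91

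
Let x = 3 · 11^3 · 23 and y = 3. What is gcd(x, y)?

min exponent per shared prime: 3 = 3

3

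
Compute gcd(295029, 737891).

Euclid: 737891 = 2·295029 + 147833; 295029 = 1·147833 + 147196; 147833 = 1·147196 + 637; 147196 = 231·637 + 49; 637 = 13·49 + 0. Last nonzero remainder: 49.

49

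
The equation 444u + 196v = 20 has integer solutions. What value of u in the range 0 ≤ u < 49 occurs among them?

23

Reduce mod 196: 444u ≡ 20 (mod 196). With g = gcd(444, 196) = 4 dividing 20, divide through: 111u ≡ 5 (mod 49).
Since gcd(111, 49) = 1, u ≡ 5·(111)⁻¹ ≡ 23 (mod 49). Smallest non-negative: 23.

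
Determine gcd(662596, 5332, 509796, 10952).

gcd(662596, 5332): 662596 = 124·5332 + 1428; 5332 = 3·1428 + 1048; 1428 = 1·1048 + 380; 1048 = 2·380 + 288; 380 = 1·288 + 92; 288 = 3·92 + 12; 92 = 7·12 + 8; 12 = 1·8 + 4; 8 = 2·4 + 0 → 4
gcd(4, 509796): 509796 = 127449·4 + 0 → 4
gcd(4, 10952): 10952 = 2738·4 + 0 → 4

4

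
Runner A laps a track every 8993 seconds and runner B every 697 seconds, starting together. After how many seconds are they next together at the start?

368713

gcd first: 8993 = 12·697 + 629; 697 = 1·629 + 68; 629 = 9·68 + 17; 68 = 4·17 + 0 → gcd = 17
lcm = 8993·697/gcd = 6268121/17 = 368713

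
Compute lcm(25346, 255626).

gcd first: 255626 = 10·25346 + 2166; 25346 = 11·2166 + 1520; 2166 = 1·1520 + 646; 1520 = 2·646 + 228; 646 = 2·228 + 190; 228 = 1·190 + 38; 190 = 5·38 + 0 → gcd = 38
lcm = 25346·255626/gcd = 6479096596/38 = 170502542

170502542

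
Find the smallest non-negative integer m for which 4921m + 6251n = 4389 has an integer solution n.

39

Euclid: 6251 = 1·4921 + 1330; 4921 = 3·1330 + 931; 1330 = 1·931 + 399; 931 = 2·399 + 133; 399 = 3·133 + 0 → gcd = 133; 4389 = 133·33.
Back-substitution yields 4921·(14) + 6251·(-11) = 133, so one solution is m = 14·33 = 462, n = -11·33 = -363.
Solutions in m differ by 6251/133 = 47; the one in [0, 47) is 462 mod 47 = 39.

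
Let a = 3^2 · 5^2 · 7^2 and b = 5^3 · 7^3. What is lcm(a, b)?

385875

max exponent per prime: 3^2 · 5^3 · 7^3 = 385875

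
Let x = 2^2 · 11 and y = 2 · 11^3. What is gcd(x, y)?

min exponent per shared prime: 2 · 11 = 22

22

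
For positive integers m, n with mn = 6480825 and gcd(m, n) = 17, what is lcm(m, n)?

gcd·lcm = product, so lcm = 6480825/17 = 381225.

381225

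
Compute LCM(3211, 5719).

966511

3211 = 13² · 19; 5719 = 7 · 19 · 43
max exponents: 7 · 13² · 19 · 43 = 966511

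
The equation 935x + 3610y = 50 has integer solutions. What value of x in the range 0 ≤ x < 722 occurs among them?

Euclid: 3610 = 3·935 + 805; 935 = 1·805 + 130; 805 = 6·130 + 25; 130 = 5·25 + 5; 25 = 5·5 + 0 → gcd = 5; 50 = 5·10.
Back-substitution yields 935·(139) + 3610·(-36) = 5, so one solution is x = 139·10 = 1390, y = -36·10 = -360.
Solutions in x differ by 3610/5 = 722; the one in [0, 722) is 1390 mod 722 = 668.

668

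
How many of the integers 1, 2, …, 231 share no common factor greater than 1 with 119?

119 = 7·17. Inclusion–exclusion on these primes:
231 − ⌊231/7⌋ − ⌊231/17⌋ + ⌊231/119⌋ = 186

186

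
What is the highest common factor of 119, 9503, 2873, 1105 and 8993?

17

119 = 7 · 17; 9503 = 13 · 17 · 43; 2873 = 13² · 17; 1105 = 5 · 13 · 17; 8993 = 17 · 23²
gcd takes min exponent of each prime: 17 = 17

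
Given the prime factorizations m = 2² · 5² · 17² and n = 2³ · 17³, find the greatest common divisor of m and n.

min exponent per shared prime: 2² · 17² = 1156

1156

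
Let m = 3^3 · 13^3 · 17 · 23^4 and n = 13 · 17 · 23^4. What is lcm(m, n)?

max exponent per prime: 3^3 · 13^3 · 17 · 23^4 = 282198100743

282198100743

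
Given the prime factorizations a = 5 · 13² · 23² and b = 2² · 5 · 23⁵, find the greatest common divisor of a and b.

2645

min exponent per shared prime: 5 · 23² = 2645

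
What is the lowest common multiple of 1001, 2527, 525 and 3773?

1001 = 7 · 11 · 13; 2527 = 7 · 19²; 525 = 3 · 5² · 7; 3773 = 7³ · 11
lcm takes max exponent of each prime: 3 · 5² · 7³ · 11 · 13 · 19² = 1328001675

1328001675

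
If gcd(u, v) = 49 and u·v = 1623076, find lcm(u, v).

33124

For any two positive integers, gcd × lcm equals their product. Hence lcm = 1623076 / 49 = 33124.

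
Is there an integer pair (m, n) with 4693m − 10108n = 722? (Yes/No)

gcd(4693, 10108): 10108 = 2·4693 + 722; 4693 = 6·722 + 361; 722 = 2·361 + 0 → 361
361 divides 722, so a solution exists.

Yes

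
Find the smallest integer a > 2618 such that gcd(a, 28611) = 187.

2992

Multiples of 187 above 2618: 187·15, 187·16, … . Need the cofactor coprime to 28611/187 = 153.
Checking s = 15, 16, … the first with gcd(s, 153) = 1 is s = 16, giving 2992.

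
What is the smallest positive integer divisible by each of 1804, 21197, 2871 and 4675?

9405108900

lcm(1804, 21197) = 1804·21197/gcd = 38239388/451 = 84788
lcm(84788, 2871) = 84788·2871/gcd = 243426348/11 = 22129668
lcm(22129668, 4675) = 22129668·4675/gcd = 103456197900/11 = 9405108900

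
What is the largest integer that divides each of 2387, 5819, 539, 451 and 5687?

gcd(2387, 5819): 5819 = 2·2387 + 1045; 2387 = 2·1045 + 297; 1045 = 3·297 + 154; 297 = 1·154 + 143; 154 = 1·143 + 11; 143 = 13·11 + 0 → 11
gcd(11, 539): 539 = 49·11 + 0 → 11
gcd(11, 451): 451 = 41·11 + 0 → 11
gcd(11, 5687): 5687 = 517·11 + 0 → 11

11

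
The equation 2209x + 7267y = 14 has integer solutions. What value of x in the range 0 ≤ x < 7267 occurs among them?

2339

gcd(2209, 7267) = 1 (Euclid: 7267 = 3·2209 + 640; 2209 = 3·640 + 289; 640 = 2·289 + 62; 289 = 4·62 + 41; 62 = 1·41 + 21; 41 = 1·21 + 20; 21 = 1·20 + 1; 20 = 20·1 + 0), and 1 | 14.
Extended Euclid: 2209·(-352) + 7267·(107) = 1. Scale by 14: x₀ = -4928.
General solution x = x₀ + 7267t; reducing mod 7267 gives x = 2339 (and y = -711).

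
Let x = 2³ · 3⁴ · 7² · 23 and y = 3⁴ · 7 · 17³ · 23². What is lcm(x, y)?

max exponent per prime: 2³ · 3⁴ · 7² · 17³ · 23² = 82522717704

82522717704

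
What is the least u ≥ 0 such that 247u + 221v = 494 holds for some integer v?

2

gcd(247, 221) = 13 (Euclid: 247 = 1·221 + 26; 221 = 8·26 + 13; 26 = 2·13 + 0), and 13 | 494.
Extended Euclid: 247·(-8) + 221·(9) = 13. Scale by 38: u₀ = -304.
General solution u = u₀ + 17t; reducing mod 17 gives u = 2 (and v = 0).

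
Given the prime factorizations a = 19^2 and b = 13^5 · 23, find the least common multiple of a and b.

max exponent per prime: 13^5 · 19^2 · 23 = 3082845779

3082845779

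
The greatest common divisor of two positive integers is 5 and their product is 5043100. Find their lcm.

Since gcd(p,q)·lcm(p,q) = pq, lcm = 5043100/5 = 1008620.

1008620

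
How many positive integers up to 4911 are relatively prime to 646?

646 = 2·17·19. Inclusion–exclusion on these primes:
4911 − ⌊4911/2⌋ − ⌊4911/17⌋ − ⌊4911/19⌋ + ⌊4911/34⌋ + ⌊4911/38⌋ + ⌊4911/323⌋ − ⌊4911/646⌋ = 2191

2191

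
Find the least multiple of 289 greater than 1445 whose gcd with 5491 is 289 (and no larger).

1734

gcd(a, 5491) = 289 forces 289 | a; write a = 289s. Then gcd(289s, 289·19) = 289·gcd(s, 19), so need gcd(s, 19) = 1.
289s > 1445 gives s ≥ 6. The least s ≥ 6 coprime to 19 is 6, so a = 289·6 = 1734.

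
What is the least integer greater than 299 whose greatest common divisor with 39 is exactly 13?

gcd(k, 39) = 13 forces 13 | k; write k = 13s. Then gcd(13s, 13·3) = 13·gcd(s, 3), so need gcd(s, 3) = 1.
13s > 299 gives s ≥ 24. The least s ≥ 24 coprime to 3 is 25, so k = 13·25 = 325.

325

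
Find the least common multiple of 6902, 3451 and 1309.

75922

6902 = 2 · 7 · 17 · 29; 3451 = 7 · 17 · 29; 1309 = 7 · 11 · 17
lcm takes max exponent of each prime: 2 · 7 · 11 · 17 · 29 = 75922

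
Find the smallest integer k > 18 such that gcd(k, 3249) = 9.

27

3249 = 9·361. Any k with gcd(k, 3249) = 9 is a multiple of 9, say 9s, with s coprime to 361.
Need s > 18/9, so s ≥ 3. First s ≥ 3 with gcd(s, 361) = 1 is s = 3. Thus k = 9·3 = 27.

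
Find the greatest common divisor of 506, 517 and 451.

gcd(506, 517): 517 = 1·506 + 11; 506 = 46·11 + 0 → 11
gcd(11, 451): 451 = 41·11 + 0 → 11

11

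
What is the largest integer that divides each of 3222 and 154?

2

Euclid: 3222 = 20·154 + 142; 154 = 1·142 + 12; 142 = 11·12 + 10; 12 = 1·10 + 2; 10 = 5·2 + 0. Last nonzero remainder: 2.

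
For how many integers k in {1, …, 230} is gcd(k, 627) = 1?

627 = 3·11·19. Inclusion–exclusion on these primes:
230 − ⌊230/3⌋ − ⌊230/11⌋ − ⌊230/19⌋ + ⌊230/33⌋ + ⌊230/57⌋ + ⌊230/209⌋ − ⌊230/627⌋ = 133

133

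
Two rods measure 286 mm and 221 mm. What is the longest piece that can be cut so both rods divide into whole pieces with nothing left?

13

286 = 2 · 11 · 13
221 = 13 · 17
Common: 13 = 13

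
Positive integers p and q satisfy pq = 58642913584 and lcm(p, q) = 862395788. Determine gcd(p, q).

68

From gcd × lcm = pq: gcd = 58642913584 / 862395788 = 68.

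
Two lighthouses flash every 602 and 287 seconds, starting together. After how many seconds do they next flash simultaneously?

24682

gcd first: 602 = 2·287 + 28; 287 = 10·28 + 7; 28 = 4·7 + 0 → gcd = 7
lcm = 602·287/gcd = 172774/7 = 24682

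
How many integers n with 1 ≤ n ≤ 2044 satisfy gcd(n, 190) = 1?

775

190 = 2·5·19. Inclusion–exclusion on these primes:
2044 − ⌊2044/2⌋ − ⌊2044/5⌋ − ⌊2044/19⌋ + ⌊2044/10⌋ + ⌊2044/38⌋ + ⌊2044/95⌋ − ⌊2044/190⌋ = 775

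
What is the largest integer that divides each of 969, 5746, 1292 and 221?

gcd(969, 5746): 5746 = 5·969 + 901; 969 = 1·901 + 68; 901 = 13·68 + 17; 68 = 4·17 + 0 → 17
gcd(17, 1292): 1292 = 76·17 + 0 → 17
gcd(17, 221): 221 = 13·17 + 0 → 17

17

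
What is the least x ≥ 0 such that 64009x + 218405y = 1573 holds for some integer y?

952

gcd(64009, 218405) = 121 (Euclid: 218405 = 3·64009 + 26378; 64009 = 2·26378 + 11253; 26378 = 2·11253 + 3872; 11253 = 2·3872 + 3509; 3872 = 1·3509 + 363; 3509 = 9·363 + 242; 363 = 1·242 + 121; 242 = 2·121 + 0), and 121 | 1573.
Extended Euclid: 64009·(-621) + 218405·(182) = 121. Scale by 13: x₀ = -8073.
General solution x = x₀ + 1805t; reducing mod 1805 gives x = 952 (and y = -279).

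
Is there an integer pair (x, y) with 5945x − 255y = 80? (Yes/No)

By Bézout, 5945x − 255y = 80 has integer solutions iff gcd(5945, 255) | 80.
Euclid: 5945 = 23·255 + 80; 255 = 3·80 + 15; 80 = 5·15 + 5; 15 = 3·5 + 0. gcd = 5; 80 mod 5 = 0. Yes.

Yes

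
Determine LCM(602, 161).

gcd first: 602 = 3·161 + 119; 161 = 1·119 + 42; 119 = 2·42 + 35; 42 = 1·35 + 7; 35 = 5·7 + 0 → gcd = 7
lcm = 602·161/gcd = 96922/7 = 13846

13846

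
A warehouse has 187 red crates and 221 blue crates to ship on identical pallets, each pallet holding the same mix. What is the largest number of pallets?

187 = 11 · 17
221 = 13 · 17
Common: 17 = 17

17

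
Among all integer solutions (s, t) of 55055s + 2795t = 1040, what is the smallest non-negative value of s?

12

gcd(55055, 2795) = 65 (Euclid: 55055 = 19·2795 + 1950; 2795 = 1·1950 + 845; 1950 = 2·845 + 260; 845 = 3·260 + 65; 260 = 4·65 + 0), and 65 | 1040.
Extended Euclid: 55055·(-10) + 2795·(197) = 65. Scale by 16: s₀ = -160.
General solution s = s₀ + 43k; reducing mod 43 gives s = 12 (and t = -236).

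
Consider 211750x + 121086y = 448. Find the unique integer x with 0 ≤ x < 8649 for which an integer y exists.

1405

Euclid: 211750 = 1·121086 + 90664; 121086 = 1·90664 + 30422; 90664 = 2·30422 + 29820; 30422 = 1·29820 + 602; 29820 = 49·602 + 322; 602 = 1·322 + 280; 322 = 1·280 + 42; 280 = 6·42 + 28; 42 = 1·28 + 14; 28 = 2·14 + 0 → gcd = 14; 448 = 14·32.
Back-substitution yields 211750·(3017) + 121086·(-5276) = 14, so one solution is x = 3017·32 = 96544, y = -5276·32 = -168832.
Solutions in x differ by 121086/14 = 8649; the one in [0, 8649) is 96544 mod 8649 = 1405.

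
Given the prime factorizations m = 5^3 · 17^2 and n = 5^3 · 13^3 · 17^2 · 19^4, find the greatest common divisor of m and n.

min exponent per shared prime: 5^3 · 17^2 = 36125

36125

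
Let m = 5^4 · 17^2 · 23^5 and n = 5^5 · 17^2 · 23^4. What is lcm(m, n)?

max exponent per prime: 5^5 · 17^2 · 23^5 = 5812822271875

5812822271875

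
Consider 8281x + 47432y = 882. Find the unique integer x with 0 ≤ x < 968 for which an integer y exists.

gcd(8281, 47432) = 49 (Euclid: 47432 = 5·8281 + 6027; 8281 = 1·6027 + 2254; 6027 = 2·2254 + 1519; 2254 = 1·1519 + 735; 1519 = 2·735 + 49; 735 = 15·49 + 0), and 49 | 882.
Extended Euclid: 8281·(-63) + 47432·(11) = 49. Scale by 18: x₀ = -1134.
General solution x = x₀ + 968t; reducing mod 968 gives x = 802 (and y = -140).

802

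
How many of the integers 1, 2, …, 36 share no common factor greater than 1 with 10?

14

Prime factors of 10: 2, 5. Count integers ≤ 36 divisible by none of them.
By inclusion–exclusion: 36 − ⌊36/2⌋ − ⌊36/5⌋ + ⌊36/10⌋ = 14.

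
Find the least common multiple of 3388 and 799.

2707012

3388 = 2² · 7 · 11²; 799 = 17 · 47
max exponents: 2² · 7 · 11² · 17 · 47 = 2707012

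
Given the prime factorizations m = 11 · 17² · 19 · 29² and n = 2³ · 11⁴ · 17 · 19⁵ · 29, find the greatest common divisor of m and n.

min exponent per shared prime: 11 · 17 · 19 · 29 = 103037

103037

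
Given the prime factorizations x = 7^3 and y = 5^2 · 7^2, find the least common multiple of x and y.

8575

max exponent per prime: 5^2 · 7^3 = 8575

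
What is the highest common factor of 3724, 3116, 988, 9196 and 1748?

76

gcd(3724, 3116): 3724 = 1·3116 + 608; 3116 = 5·608 + 76; 608 = 8·76 + 0 → 76
gcd(76, 988): 988 = 13·76 + 0 → 76
gcd(76, 9196): 9196 = 121·76 + 0 → 76
gcd(76, 1748): 1748 = 23·76 + 0 → 76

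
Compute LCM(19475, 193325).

19475 = 5² · 19 · 41; 193325 = 5² · 11 · 19 · 37
max exponents: 5² · 11 · 19 · 37 · 41 = 7926325

7926325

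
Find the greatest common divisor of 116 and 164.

4

116 = 2² · 29
164 = 2² · 41
Common: 2² = 4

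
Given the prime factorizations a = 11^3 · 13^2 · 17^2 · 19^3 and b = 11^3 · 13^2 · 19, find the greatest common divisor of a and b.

4273841

min exponent per shared prime: 11^3 · 13^2 · 19 = 4273841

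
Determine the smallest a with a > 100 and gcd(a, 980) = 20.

120

Multiples of 20 above 100: 20·6, 20·7, … . Need the cofactor coprime to 980/20 = 49.
Checking s = 6, 7, … the first with gcd(s, 49) = 1 is s = 6, giving 120.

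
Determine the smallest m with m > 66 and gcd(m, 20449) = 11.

Multiples of 11 above 66: 11·7, 11·8, … . Need the cofactor coprime to 20449/11 = 1859.
Checking s = 7, 8, … the first with gcd(s, 1859) = 1 is s = 7, giving 77.

77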